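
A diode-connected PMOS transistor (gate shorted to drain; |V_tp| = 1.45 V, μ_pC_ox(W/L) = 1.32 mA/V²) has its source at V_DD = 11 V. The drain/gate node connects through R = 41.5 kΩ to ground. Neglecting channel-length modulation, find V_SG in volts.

With gate tied to drain, V_SG = V_SD ≥ V_SG − |V_tp|, so the device is in saturation.
KCL at the drain: ½ k_p (V_SG − |V_tp|)² = (V_DD − V_SG)/R.
Let x = V_SG − 1.45. Then 27.4 x² + x − 9.55 = 0, giving x = 0.573 V (positive root), so V_SG = 2.02 V.
I_D = (V_DD − V_SG)/R = (11 − 2.02) / 41.5 = 0.216 mA.

V_SG = 2.02 V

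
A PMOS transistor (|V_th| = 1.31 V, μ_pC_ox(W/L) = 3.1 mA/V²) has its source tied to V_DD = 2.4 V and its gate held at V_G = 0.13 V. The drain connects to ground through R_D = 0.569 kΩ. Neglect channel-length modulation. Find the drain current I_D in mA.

V_SG = V_DD − V_G = 2.4 − 0.13 = 2.27 V, so V_ov = 2.27 − 1.31 = 0.96 V.
Assume saturation: I_D = ½ k_p V_ov² = 0.5 × 3.1 × 0.96² = 1.43 mA, giving V_SD = V_DD − I_D R_D = 2.4 − 1.43 × 0.569 = 1.59 V.
V_SD = 1.59 V ≥ V_ov = 0.96 V, confirming saturation.

I_D = 1.43 mA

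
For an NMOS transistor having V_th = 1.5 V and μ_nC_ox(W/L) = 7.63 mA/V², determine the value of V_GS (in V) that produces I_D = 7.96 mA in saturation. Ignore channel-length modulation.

In saturation I_D = ½ k_n (V_GS − V_th)², so V_GS − V_th = √(2 I_D / k_n) = √(2 × 7.96 / 7.63) = 1.44 V.
V_GS = 1.5 + 1.44 = 2.94 V.

V_GS = 2.94 V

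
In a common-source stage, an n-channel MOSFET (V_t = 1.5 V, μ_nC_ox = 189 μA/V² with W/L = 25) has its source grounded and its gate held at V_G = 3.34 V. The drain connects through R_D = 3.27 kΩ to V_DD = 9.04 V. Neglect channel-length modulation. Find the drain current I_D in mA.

I_D = 2.66 mA

V_GS = V_G = 3.34 V, so V_ov = 3.34 − 1.5 = 1.84 V.
k_n = μ_nC_ox · (W/L) = 4.725 mA/V².
Assume saturation: I_D = ½ k_n V_ov² = 0.5 × 4.725 × 1.84² = 8 mA, giving V_DS = V_DD − I_D R_D = 9.04 − 8 × 3.27 = -17.1 V.
But -17.1 V < V_ov = 1.84 V, so the device is actually in triode.
In triode I_D = k_n[V_ov V_DS − ½ V_DS²] and I_D = (V_DD − V_DS)/R_D. Equating: 7.73 V_DS² − 29.43 V_DS + 9.04 = 0, giving V_DS = 0.337 V (the root below V_ov).
I_D = (9.04 − 0.337) / 3.27 = 2.66 mA.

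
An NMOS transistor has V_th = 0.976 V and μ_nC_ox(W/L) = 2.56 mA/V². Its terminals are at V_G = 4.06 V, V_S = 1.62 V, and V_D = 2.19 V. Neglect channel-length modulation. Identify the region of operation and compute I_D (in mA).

V_GS = V_G − V_S = 4.06 − 1.62 = 2.44 V; V_DS = V_D − V_S = 2.19 − 1.62 = 0.57 V.
V_ov = V_GS − V_th = 2.44 − 0.976 = 1.46 V.
Since V_DS = 0.57 V < V_ov = 1.46 V, the device is in the triode region.
I_D = k_n [V_ov · V_DS − ½ V_DS²] = 2.56 × [1.46 × 0.57 − 0.5 × 0.57²] = 1.72 mA.

Triode; I_D = 1.72 mA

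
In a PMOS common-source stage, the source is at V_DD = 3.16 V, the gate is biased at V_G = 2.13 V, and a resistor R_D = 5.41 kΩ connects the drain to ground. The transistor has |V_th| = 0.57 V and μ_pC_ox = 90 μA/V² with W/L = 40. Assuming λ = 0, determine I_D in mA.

V_SG = V_DD − V_G = 3.16 − 2.13 = 1.03 V, so V_ov = 1.03 − 0.57 = 0.46 V.
k_p = μ_pC_ox · (W/L) = 3.6 mA/V².
Assume saturation: I_D = ½ k_p V_ov² = 0.5 × 3.6 × 0.46² = 0.381 mA, giving V_SD = V_DD − I_D R_D = 3.16 − 0.381 × 5.41 = 1.1 V.
V_SD = 1.1 V ≥ V_ov = 0.46 V, confirming saturation.

I_D = 0.381 mA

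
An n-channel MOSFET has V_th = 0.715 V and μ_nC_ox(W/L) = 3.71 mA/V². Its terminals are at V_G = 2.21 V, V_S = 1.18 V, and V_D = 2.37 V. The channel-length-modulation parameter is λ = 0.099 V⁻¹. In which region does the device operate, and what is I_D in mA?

V_GS = V_G − V_S = 2.21 − 1.18 = 1.03 V; V_DS = V_D − V_S = 2.37 − 1.18 = 1.19 V.
V_ov = V_GS − V_th = 1.03 − 0.715 = 0.315 V.
Since V_DS = 1.19 V ≥ V_ov = 0.315 V, the device is in saturation.
I_D = ½ k_n V_ov² (1 + λ V_DS) = 0.5 × 3.71 × 0.315² × (1 + 0.099 × 1.19) = 0.206 mA.

Saturation; I_D = 0.206 mA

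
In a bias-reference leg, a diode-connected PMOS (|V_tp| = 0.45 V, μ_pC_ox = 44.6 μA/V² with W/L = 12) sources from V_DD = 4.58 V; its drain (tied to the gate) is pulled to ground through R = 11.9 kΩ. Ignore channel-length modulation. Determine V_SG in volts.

V_SG = 1.44 V

With gate tied to drain, V_SG = V_SD ≥ V_SG − |V_tp|, so the device is in saturation.
k_p = μ_pC_ox · (W/L) = 0.5352 mA/V².
KCL at the drain: ½ k_p (V_SG − |V_tp|)² = (V_DD − V_SG)/R.
Let x = V_SG − 0.45. Then 3.18 x² + x − 4.13 = 0, giving x = 0.993 V (positive root), so V_SG = 1.44 V.
I_D = (V_DD − V_SG)/R = (4.58 − 1.44) / 11.9 = 0.264 mA.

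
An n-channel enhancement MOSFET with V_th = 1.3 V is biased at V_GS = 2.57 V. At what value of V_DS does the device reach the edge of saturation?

V_DS,sat = 1.27 V

The boundary between triode and saturation is V_DS = V_GS − V_th = V_ov.
V_ov = 2.57 − 1.3 = 1.27 V.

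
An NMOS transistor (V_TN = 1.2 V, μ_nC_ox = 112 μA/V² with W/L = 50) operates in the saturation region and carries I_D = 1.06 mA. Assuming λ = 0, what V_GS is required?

k_n = μ_nC_ox · (W/L) = 5.6 mA/V².
In saturation I_D = ½ k_n (V_GS − V_TN)², so V_GS − V_TN = √(2 I_D / k_n) = √(2 × 1.06 / 5.6) = 0.615 V.
V_GS = 1.2 + 0.615 = 1.82 V.

V_GS = 1.82 V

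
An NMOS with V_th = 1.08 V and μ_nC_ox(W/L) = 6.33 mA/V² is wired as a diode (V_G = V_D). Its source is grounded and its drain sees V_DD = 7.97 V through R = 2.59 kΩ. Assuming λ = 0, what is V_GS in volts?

With gate tied to drain, V_GS = V_DS ≥ V_GS − V_th, so the device is in saturation.
KCL at the drain: ½ k_n (V_GS − V_th)² = (V_DD − V_GS)/R.
Let x = V_GS − 1.08. Then 8.2 x² + x − 6.89 = 0, giving x = 0.858 V (positive root), so V_GS = 1.94 V.
I_D = (V_DD − V_GS)/R = (7.97 − 1.94) / 2.59 = 2.33 mA.

V_GS = 1.94 V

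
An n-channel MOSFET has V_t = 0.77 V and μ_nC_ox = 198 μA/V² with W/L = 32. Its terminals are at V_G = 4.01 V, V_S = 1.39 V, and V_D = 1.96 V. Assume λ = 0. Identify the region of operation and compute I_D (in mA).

Triode; I_D = 5.65 mA

V_GS = V_G − V_S = 4.01 − 1.39 = 2.62 V; V_DS = V_D − V_S = 1.96 − 1.39 = 0.57 V.
k_n = μ_nC_ox · (W/L) = 6.336 mA/V².
V_ov = V_GS − V_t = 2.62 − 0.77 = 1.85 V.
Since V_DS = 0.57 V < V_ov = 1.85 V, the device is in the triode region.
I_D = k_n [V_ov · V_DS − ½ V_DS²] = 6.336 × [1.85 × 0.57 − 0.5 × 0.57²] = 5.65 mA.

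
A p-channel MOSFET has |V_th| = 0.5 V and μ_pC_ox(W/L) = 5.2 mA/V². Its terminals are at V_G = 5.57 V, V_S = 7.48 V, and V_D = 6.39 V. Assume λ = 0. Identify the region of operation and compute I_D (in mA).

Triode; I_D = 4.90 mA

V_SG = V_S − V_G = 7.48 − 5.57 = 1.91 V; V_SD = V_S − V_D = 7.48 − 6.39 = 1.09 V.
V_ov = V_SG − |V_th| = 1.91 − 0.5 = 1.41 V.
Since V_SD = 1.09 V < V_ov = 1.41 V, the device is in the triode region.
I_D = k_p [V_ov · V_SD − ½ V_SD²] = 5.2 × [1.41 × 1.09 − 0.5 × 1.09²] = 4.9 mA.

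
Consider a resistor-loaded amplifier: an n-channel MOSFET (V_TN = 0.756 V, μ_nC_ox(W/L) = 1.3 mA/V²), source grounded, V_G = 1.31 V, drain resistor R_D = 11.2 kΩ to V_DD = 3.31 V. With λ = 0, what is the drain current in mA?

I_D = 0.199 mA

V_GS = V_G = 1.31 V, so V_ov = 1.31 − 0.756 = 0.554 V.
Assume saturation: I_D = ½ k_n V_ov² = 0.5 × 1.3 × 0.554² = 0.199 mA, giving V_DS = V_DD − I_D R_D = 3.31 − 0.199 × 11.2 = 1.08 V.
V_DS = 1.08 V ≥ V_ov = 0.554 V, confirming saturation.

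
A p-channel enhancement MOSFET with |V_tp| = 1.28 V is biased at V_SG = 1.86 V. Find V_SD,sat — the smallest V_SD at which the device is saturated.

V_SD,sat = 0.580 V

The boundary between triode and saturation is V_SD = V_SG − |V_tp| = V_ov.
V_ov = 1.86 − 1.28 = 0.58 V.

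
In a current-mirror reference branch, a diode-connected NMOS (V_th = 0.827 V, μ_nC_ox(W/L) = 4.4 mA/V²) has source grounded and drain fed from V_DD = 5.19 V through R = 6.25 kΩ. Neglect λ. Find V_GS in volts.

With gate tied to drain, V_GS = V_DS ≥ V_GS − V_th, so the device is in saturation.
KCL at the drain: ½ k_n (V_GS − V_th)² = (V_DD − V_GS)/R.
Let x = V_GS − 0.827. Then 13.8 x² + x − 4.363 = 0, giving x = 0.528 V (positive root), so V_GS = 1.36 V.
I_D = (V_DD − V_GS)/R = (5.19 − 1.36) / 6.25 = 0.614 mA.

V_GS = 1.36 V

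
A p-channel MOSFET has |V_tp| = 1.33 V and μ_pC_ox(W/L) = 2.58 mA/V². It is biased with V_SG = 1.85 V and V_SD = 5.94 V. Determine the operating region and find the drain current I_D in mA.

Saturation; I_D = 0.349 mA

V_ov = V_SG − |V_tp| = 1.85 − 1.33 = 0.52 V.
Since V_SD = 5.94 V ≥ V_ov = 0.52 V, the device is in saturation.
I_D = ½ k_p V_ov² = 0.5 × 2.58 × 0.52² = 0.349 mA.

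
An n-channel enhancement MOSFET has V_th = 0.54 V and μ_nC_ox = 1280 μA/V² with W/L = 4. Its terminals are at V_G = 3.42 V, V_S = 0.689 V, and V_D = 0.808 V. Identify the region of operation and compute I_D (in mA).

Triode; I_D = 1.30 mA

V_GS = V_G − V_S = 3.42 − 0.689 = 2.73 V; V_DS = V_D − V_S = 0.808 − 0.689 = 0.119 V.
k_n = μ_nC_ox · (W/L) = 5.12 mA/V².
V_ov = V_GS − V_th = 2.73 − 0.54 = 2.19 V.
Since V_DS = 0.119 V < V_ov = 2.19 V, the device is in the triode region.
I_D = k_n [V_ov · V_DS − ½ V_DS²] = 5.12 × [2.19 × 0.119 − 0.5 × 0.119²] = 1.3 mA.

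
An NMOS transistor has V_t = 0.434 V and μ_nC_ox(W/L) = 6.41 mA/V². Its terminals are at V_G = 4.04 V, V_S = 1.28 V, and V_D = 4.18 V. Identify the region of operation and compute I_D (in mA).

Saturation; I_D = 17.3 mA

V_GS = V_G − V_S = 4.04 − 1.28 = 2.76 V; V_DS = V_D − V_S = 4.18 − 1.28 = 2.9 V.
V_ov = V_GS − V_t = 2.76 − 0.434 = 2.33 V.
Since V_DS = 2.9 V ≥ V_ov = 2.33 V, the device is in saturation.
I_D = ½ k_n V_ov² = 0.5 × 6.41 × 2.33² = 17.3 mA.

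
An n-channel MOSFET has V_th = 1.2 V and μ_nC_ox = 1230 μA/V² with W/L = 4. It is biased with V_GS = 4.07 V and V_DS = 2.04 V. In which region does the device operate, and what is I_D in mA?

k_n = μ_nC_ox · (W/L) = 4.92 mA/V².
V_ov = V_GS − V_th = 4.07 − 1.2 = 2.87 V.
Since V_DS = 2.04 V < V_ov = 2.87 V, the device is in the triode region.
I_D = k_n [V_ov · V_DS − ½ V_DS²] = 4.92 × [2.87 × 2.04 − 0.5 × 2.04²] = 18.6 mA.

Triode; I_D = 18.6 mA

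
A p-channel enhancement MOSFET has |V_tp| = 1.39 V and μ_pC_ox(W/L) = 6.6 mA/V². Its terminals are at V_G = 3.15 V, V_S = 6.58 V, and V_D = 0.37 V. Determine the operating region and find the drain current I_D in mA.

V_SG = V_S − V_G = 6.58 − 3.15 = 3.43 V; V_SD = V_S − V_D = 6.58 − 0.37 = 6.21 V.
V_ov = V_SG − |V_tp| = 3.43 − 1.39 = 2.04 V.
Since V_SD = 6.21 V ≥ V_ov = 2.04 V, the device is in saturation.
I_D = ½ k_p V_ov² = 0.5 × 6.6 × 2.04² = 13.7 mA.

Saturation; I_D = 13.7 mA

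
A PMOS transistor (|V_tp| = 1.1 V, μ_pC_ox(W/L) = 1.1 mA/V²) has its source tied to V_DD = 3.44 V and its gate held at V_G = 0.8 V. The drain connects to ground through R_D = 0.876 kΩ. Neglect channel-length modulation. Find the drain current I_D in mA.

V_SG = V_DD − V_G = 3.44 − 0.8 = 2.64 V, so V_ov = 2.64 − 1.1 = 1.54 V.
Assume saturation: I_D = ½ k_p V_ov² = 0.5 × 1.1 × 1.54² = 1.3 mA, giving V_SD = V_DD − I_D R_D = 3.44 − 1.3 × 0.876 = 2.3 V.
V_SD = 2.3 V ≥ V_ov = 1.54 V, confirming saturation.

I_D = 1.30 mA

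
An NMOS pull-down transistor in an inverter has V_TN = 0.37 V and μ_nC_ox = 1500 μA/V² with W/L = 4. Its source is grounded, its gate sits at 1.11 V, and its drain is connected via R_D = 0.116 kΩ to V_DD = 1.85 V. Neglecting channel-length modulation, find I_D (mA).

V_GS = V_G = 1.11 V, so V_ov = 1.11 − 0.37 = 0.74 V.
k_n = μ_nC_ox · (W/L) = 6 mA/V².
Assume saturation: I_D = ½ k_n V_ov² = 0.5 × 6 × 0.74² = 1.64 mA, giving V_DS = V_DD − I_D R_D = 1.85 − 1.64 × 0.116 = 1.66 V.
V_DS = 1.66 V ≥ V_ov = 0.74 V, confirming saturation.

I_D = 1.64 mA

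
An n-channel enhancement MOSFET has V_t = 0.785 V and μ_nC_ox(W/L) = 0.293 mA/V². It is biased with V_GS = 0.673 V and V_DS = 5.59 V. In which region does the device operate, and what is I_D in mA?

V_GS = 0.673 V < V_t = 0.785 V, so the transistor is in cutoff.

Cutoff; I_D = 0 mA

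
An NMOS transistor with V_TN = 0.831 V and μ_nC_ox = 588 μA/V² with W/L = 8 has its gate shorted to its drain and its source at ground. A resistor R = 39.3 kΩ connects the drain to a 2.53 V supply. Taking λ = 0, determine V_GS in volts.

With gate tied to drain, V_GS = V_DS ≥ V_GS − V_TN, so the device is in saturation.
k_n = μ_nC_ox · (W/L) = 4.704 mA/V².
KCL at the drain: ½ k_n (V_GS − V_TN)² = (V_DD − V_GS)/R.
Let x = V_GS − 0.831. Then 92.4 x² + x − 1.699 = 0, giving x = 0.13 V (positive root), so V_GS = 0.961 V.
I_D = (V_DD − V_GS)/R = (2.53 − 0.961) / 39.3 = 0.0399 mA.

V_GS = 0.961 V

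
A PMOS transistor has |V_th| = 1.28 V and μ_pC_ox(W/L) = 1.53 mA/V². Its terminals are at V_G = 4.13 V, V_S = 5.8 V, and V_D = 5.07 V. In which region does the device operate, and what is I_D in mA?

Saturation; I_D = 0.116 mA

V_SG = V_S − V_G = 5.8 − 4.13 = 1.67 V; V_SD = V_S − V_D = 5.8 − 5.07 = 0.73 V.
V_ov = V_SG − |V_th| = 1.67 − 1.28 = 0.39 V.
Since V_SD = 0.73 V ≥ V_ov = 0.39 V, the device is in saturation.
I_D = ½ k_p V_ov² = 0.5 × 1.53 × 0.39² = 0.116 mA.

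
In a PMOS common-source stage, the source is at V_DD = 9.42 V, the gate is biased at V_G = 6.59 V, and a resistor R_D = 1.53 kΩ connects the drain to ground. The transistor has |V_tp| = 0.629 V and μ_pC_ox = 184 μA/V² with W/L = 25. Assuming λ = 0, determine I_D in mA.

I_D = 5.72 mA

V_SG = V_DD − V_G = 9.42 − 6.59 = 2.83 V, so V_ov = 2.83 − 0.629 = 2.2 V.
k_p = μ_pC_ox · (W/L) = 4.6 mA/V².
Assume saturation: I_D = ½ k_p V_ov² = 0.5 × 4.6 × 2.2² = 11.1 mA, giving V_SD = V_DD − I_D R_D = 9.42 − 11.1 × 1.53 = -7.63 V.
But -7.63 V < V_ov = 2.2 V, so the device is actually in triode.
In triode I_D = k_p[V_ov V_SD − ½ V_SD²] and I_D = (V_DD − V_SD)/R_D. Equating: 3.52 V_SD² − 16.49 V_SD + 9.42 = 0, giving V_SD = 0.666 V (the root below V_ov).
I_D = (9.42 − 0.666) / 1.53 = 5.72 mA.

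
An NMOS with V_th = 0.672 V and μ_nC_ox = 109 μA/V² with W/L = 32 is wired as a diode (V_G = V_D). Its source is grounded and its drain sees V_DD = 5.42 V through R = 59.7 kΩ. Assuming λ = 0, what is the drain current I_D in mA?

With gate tied to drain, V_GS = V_DS ≥ V_GS − V_th, so the device is in saturation.
k_n = μ_nC_ox · (W/L) = 3.488 mA/V².
KCL at the drain: ½ k_n (V_GS − V_th)² = (V_DD − V_GS)/R.
Let x = V_GS − 0.672. Then 104 x² + x − 4.748 = 0, giving x = 0.209 V (positive root), so V_GS = 0.881 V.
I_D = (V_DD − V_GS)/R = (5.42 − 0.881) / 59.7 = 0.076 mA.

I_D = 0.0760 mA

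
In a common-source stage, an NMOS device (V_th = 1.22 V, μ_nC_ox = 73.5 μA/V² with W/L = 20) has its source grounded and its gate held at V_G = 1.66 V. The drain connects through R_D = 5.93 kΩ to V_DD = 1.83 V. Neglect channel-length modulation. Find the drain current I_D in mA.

I_D = 0.142 mA

V_GS = V_G = 1.66 V, so V_ov = 1.66 − 1.22 = 0.44 V.
k_n = μ_nC_ox · (W/L) = 1.47 mA/V².
Assume saturation: I_D = ½ k_n V_ov² = 0.5 × 1.47 × 0.44² = 0.142 mA, giving V_DS = V_DD − I_D R_D = 1.83 − 0.142 × 5.93 = 0.986 V.
V_DS = 0.986 V ≥ V_ov = 0.44 V, confirming saturation.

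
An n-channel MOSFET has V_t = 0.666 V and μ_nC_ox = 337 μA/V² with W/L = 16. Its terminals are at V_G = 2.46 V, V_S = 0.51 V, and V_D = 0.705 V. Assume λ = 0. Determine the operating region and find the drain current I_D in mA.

V_GS = V_G − V_S = 2.46 − 0.51 = 1.95 V; V_DS = V_D − V_S = 0.705 − 0.51 = 0.195 V.
k_n = μ_nC_ox · (W/L) = 5.392 mA/V².
V_ov = V_GS − V_t = 1.95 − 0.666 = 1.28 V.
Since V_DS = 0.195 V < V_ov = 1.28 V, the device is in the triode region.
I_D = k_n [V_ov · V_DS − ½ V_DS²] = 5.392 × [1.28 × 0.195 − 0.5 × 0.195²] = 1.25 mA.

Triode; I_D = 1.25 mA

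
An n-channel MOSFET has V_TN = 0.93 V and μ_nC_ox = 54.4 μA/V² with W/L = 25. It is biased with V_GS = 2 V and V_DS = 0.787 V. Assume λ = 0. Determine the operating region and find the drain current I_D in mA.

Triode; I_D = 0.724 mA

k_n = μ_nC_ox · (W/L) = 1.36 mA/V².
V_ov = V_GS − V_TN = 2 − 0.93 = 1.07 V.
Since V_DS = 0.787 V < V_ov = 1.07 V, the device is in the triode region.
I_D = k_n [V_ov · V_DS − ½ V_DS²] = 1.36 × [1.07 × 0.787 − 0.5 × 0.787²] = 0.724 mA.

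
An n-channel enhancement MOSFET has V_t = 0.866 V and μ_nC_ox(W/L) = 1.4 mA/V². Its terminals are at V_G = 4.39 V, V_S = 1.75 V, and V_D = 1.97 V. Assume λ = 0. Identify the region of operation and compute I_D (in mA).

V_GS = V_G − V_S = 4.39 − 1.75 = 2.64 V; V_DS = V_D − V_S = 1.97 − 1.75 = 0.22 V.
V_ov = V_GS − V_t = 2.64 − 0.866 = 1.77 V.
Since V_DS = 0.22 V < V_ov = 1.77 V, the device is in the triode region.
I_D = k_n [V_ov · V_DS − ½ V_DS²] = 1.4 × [1.77 × 0.22 − 0.5 × 0.22²] = 0.513 mA.

Triode; I_D = 0.513 mA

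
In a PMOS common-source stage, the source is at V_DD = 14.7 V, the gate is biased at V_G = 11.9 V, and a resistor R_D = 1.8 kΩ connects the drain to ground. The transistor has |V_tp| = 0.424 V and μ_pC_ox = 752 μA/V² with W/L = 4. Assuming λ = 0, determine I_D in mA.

V_SG = V_DD − V_G = 14.7 − 11.9 = 2.8 V, so V_ov = 2.8 − 0.424 = 2.38 V.
k_p = μ_pC_ox · (W/L) = 3.008 mA/V².
Assume saturation: I_D = ½ k_p V_ov² = 0.5 × 3.008 × 2.38² = 8.49 mA, giving V_SD = V_DD − I_D R_D = 14.7 − 8.49 × 1.8 = -0.583 V.
But -0.583 V < V_ov = 2.38 V, so the device is actually in triode.
In triode I_D = k_p[V_ov V_SD − ½ V_SD²] and I_D = (V_DD − V_SD)/R_D. Equating: 2.71 V_SD² − 13.86 V_SD + 14.7 = 0, giving V_SD = 1.5 V (the root below V_ov).
I_D = (14.7 − 1.5) / 1.8 = 7.33 mA.

I_D = 7.33 mA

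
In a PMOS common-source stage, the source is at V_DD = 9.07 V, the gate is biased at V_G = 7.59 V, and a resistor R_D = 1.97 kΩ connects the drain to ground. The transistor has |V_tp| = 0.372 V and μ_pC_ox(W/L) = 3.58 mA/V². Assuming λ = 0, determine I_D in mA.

I_D = 2.20 mA

V_SG = V_DD − V_G = 9.07 − 7.59 = 1.48 V, so V_ov = 1.48 − 0.372 = 1.11 V.
Assume saturation: I_D = ½ k_p V_ov² = 0.5 × 3.58 × 1.11² = 2.2 mA, giving V_SD = V_DD − I_D R_D = 9.07 − 2.2 × 1.97 = 4.74 V.
V_SD = 4.74 V ≥ V_ov = 1.11 V, confirming saturation.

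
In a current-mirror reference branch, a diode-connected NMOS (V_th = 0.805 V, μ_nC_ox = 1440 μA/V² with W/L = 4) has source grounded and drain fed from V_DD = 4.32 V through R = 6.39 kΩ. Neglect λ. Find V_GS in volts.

V_GS = 1.22 V

With gate tied to drain, V_GS = V_DS ≥ V_GS − V_th, so the device is in saturation.
k_n = μ_nC_ox · (W/L) = 5.76 mA/V².
KCL at the drain: ½ k_n (V_GS − V_th)² = (V_DD − V_GS)/R.
Let x = V_GS − 0.805. Then 18.4 x² + x − 3.515 = 0, giving x = 0.411 V (positive root), so V_GS = 1.22 V.
I_D = (V_DD − V_GS)/R = (4.32 − 1.22) / 6.39 = 0.486 mA.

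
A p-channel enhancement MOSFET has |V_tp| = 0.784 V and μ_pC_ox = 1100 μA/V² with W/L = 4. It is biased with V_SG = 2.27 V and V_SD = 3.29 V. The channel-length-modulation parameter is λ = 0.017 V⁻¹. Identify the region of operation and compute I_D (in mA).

k_p = μ_pC_ox · (W/L) = 4.4 mA/V².
V_ov = V_SG − |V_tp| = 2.27 − 0.784 = 1.49 V.
Since V_SD = 3.29 V ≥ V_ov = 1.49 V, the device is in saturation.
I_D = ½ k_p V_ov² (1 + λ V_SD) = 0.5 × 4.4 × 1.49² × (1 + 0.017 × 3.29) = 5.13 mA.

Saturation; I_D = 5.13 mA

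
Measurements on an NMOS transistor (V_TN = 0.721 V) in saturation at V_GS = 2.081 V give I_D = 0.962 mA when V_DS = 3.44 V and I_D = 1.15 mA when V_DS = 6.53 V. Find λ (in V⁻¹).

With V_GS fixed, I_D ∝ (1 + λ V_DS) in saturation, so I_D2/I_D1 = (1 + λ V_DS2)/(1 + λ V_DS1).
1.15/0.962 = 1.195 = (1 + 6.53 λ)/(1 + 3.44 λ).
Solving: λ (I_D1 V_DS2 − I_D2 V_DS1) = I_D2 − I_D1, so λ = (1.15 − 0.962) / (0.962 × 6.53 − 1.15 × 3.44) = 0.188 / 2.33 = 0.0808 V⁻¹.

λ = 0.0808 V⁻¹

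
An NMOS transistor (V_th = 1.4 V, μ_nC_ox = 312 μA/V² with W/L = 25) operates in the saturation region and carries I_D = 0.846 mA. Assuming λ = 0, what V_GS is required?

k_n = μ_nC_ox · (W/L) = 7.8 mA/V².
In saturation I_D = ½ k_n (V_GS − V_th)², so V_GS − V_th = √(2 I_D / k_n) = √(2 × 0.846 / 7.8) = 0.466 V.
V_GS = 1.4 + 0.466 = 1.87 V.

V_GS = 1.87 V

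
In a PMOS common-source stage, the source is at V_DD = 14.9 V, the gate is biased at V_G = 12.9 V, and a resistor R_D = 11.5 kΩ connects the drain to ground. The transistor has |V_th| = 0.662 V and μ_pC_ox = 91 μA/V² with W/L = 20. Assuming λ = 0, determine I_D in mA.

V_SG = V_DD − V_G = 14.9 − 12.9 = 2 V, so V_ov = 2 − 0.662 = 1.34 V.
k_p = μ_pC_ox · (W/L) = 1.82 mA/V².
Assume saturation: I_D = ½ k_p V_ov² = 0.5 × 1.82 × 1.34² = 1.63 mA, giving V_SD = V_DD − I_D R_D = 14.9 − 1.63 × 11.5 = -3.83 V.
But -3.83 V < V_ov = 1.34 V, so the device is actually in triode.
In triode I_D = k_p[V_ov V_SD − ½ V_SD²] and I_D = (V_DD − V_SD)/R_D. Equating: 10.5 V_SD² − 29 V_SD + 14.9 = 0, giving V_SD = 0.681 V (the root below V_ov).
I_D = (14.9 − 0.681) / 11.5 = 1.24 mA.

I_D = 1.24 mA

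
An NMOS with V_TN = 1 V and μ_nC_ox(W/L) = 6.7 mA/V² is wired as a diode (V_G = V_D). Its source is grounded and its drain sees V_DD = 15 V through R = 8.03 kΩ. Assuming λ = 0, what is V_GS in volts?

V_GS = 1.70 V

With gate tied to drain, V_GS = V_DS ≥ V_GS − V_TN, so the device is in saturation.
KCL at the drain: ½ k_n (V_GS − V_TN)² = (V_DD − V_GS)/R.
Let x = V_GS − 1. Then 26.9 x² + x − 14 = 0, giving x = 0.703 V (positive root), so V_GS = 1.7 V.
I_D = (V_DD − V_GS)/R = (15 − 1.7) / 8.03 = 1.66 mA.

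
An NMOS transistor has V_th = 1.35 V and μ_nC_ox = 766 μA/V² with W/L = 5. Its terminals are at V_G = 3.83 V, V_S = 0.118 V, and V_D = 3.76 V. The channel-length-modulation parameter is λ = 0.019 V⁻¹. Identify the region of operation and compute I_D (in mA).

V_GS = V_G − V_S = 3.83 − 0.118 = 3.71 V; V_DS = V_D − V_S = 3.76 − 0.118 = 3.64 V.
k_n = μ_nC_ox · (W/L) = 3.83 mA/V².
V_ov = V_GS − V_th = 3.71 − 1.35 = 2.36 V.
Since V_DS = 3.64 V ≥ V_ov = 2.36 V, the device is in saturation.
I_D = ½ k_n V_ov² (1 + λ V_DS) = 0.5 × 3.83 × 2.36² × (1 + 0.019 × 3.64) = 11.4 mA.

Saturation; I_D = 11.4 mA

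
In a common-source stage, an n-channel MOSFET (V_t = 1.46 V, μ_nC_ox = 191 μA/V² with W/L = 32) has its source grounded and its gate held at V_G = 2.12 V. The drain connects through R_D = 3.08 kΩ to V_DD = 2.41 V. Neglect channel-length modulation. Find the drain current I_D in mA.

V_GS = V_G = 2.12 V, so V_ov = 2.12 − 1.46 = 0.66 V.
k_n = μ_nC_ox · (W/L) = 6.112 mA/V².
Assume saturation: I_D = ½ k_n V_ov² = 0.5 × 6.112 × 0.66² = 1.33 mA, giving V_DS = V_DD − I_D R_D = 2.41 − 1.33 × 3.08 = -1.69 V.
But -1.69 V < V_ov = 0.66 V, so the device is actually in triode.
In triode I_D = k_n[V_ov V_DS − ½ V_DS²] and I_D = (V_DD − V_DS)/R_D. Equating: 9.41 V_DS² − 13.42 V_DS + 2.41 = 0, giving V_DS = 0.211 V (the root below V_ov).
I_D = (2.41 − 0.211) / 3.08 = 0.714 mA.

I_D = 0.714 mA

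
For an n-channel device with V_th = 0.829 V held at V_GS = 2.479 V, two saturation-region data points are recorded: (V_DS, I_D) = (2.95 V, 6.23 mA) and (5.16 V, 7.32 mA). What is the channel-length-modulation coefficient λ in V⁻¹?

λ = 0.103 V⁻¹

With V_GS fixed, I_D ∝ (1 + λ V_DS) in saturation, so I_D2/I_D1 = (1 + λ V_DS2)/(1 + λ V_DS1).
7.32/6.23 = 1.175 = (1 + 5.16 λ)/(1 + 2.95 λ).
Solving: λ (I_D1 V_DS2 − I_D2 V_DS1) = I_D2 − I_D1, so λ = (7.32 − 6.23) / (6.23 × 5.16 − 7.32 × 2.95) = 1.09 / 10.6 = 0.103 V⁻¹.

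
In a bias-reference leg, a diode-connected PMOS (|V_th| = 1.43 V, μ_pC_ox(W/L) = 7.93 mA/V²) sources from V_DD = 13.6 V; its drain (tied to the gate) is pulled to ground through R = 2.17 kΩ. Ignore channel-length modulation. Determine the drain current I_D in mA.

With gate tied to drain, V_SG = V_SD ≥ V_SG − |V_th|, so the device is in saturation.
KCL at the drain: ½ k_p (V_SG − |V_th|)² = (V_DD − V_SG)/R.
Let x = V_SG − 1.43. Then 8.6 x² + x − 12.17 = 0, giving x = 1.13 V (positive root), so V_SG = 2.56 V.
I_D = (V_DD − V_SG)/R = (13.6 − 2.56) / 2.17 = 5.09 mA.

I_D = 5.09 mA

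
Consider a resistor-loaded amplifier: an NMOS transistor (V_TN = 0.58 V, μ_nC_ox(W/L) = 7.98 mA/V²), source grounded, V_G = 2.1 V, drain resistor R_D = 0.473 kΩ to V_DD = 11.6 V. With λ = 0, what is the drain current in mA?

I_D = 9.22 mA

V_GS = V_G = 2.1 V, so V_ov = 2.1 − 0.58 = 1.52 V.
Assume saturation: I_D = ½ k_n V_ov² = 0.5 × 7.98 × 1.52² = 9.22 mA, giving V_DS = V_DD − I_D R_D = 11.6 − 9.22 × 0.473 = 7.24 V.
V_DS = 7.24 V ≥ V_ov = 1.52 V, confirming saturation.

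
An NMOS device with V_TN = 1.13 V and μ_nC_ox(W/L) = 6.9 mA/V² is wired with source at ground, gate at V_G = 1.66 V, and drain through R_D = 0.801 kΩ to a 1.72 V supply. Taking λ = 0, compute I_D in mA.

V_GS = V_G = 1.66 V, so V_ov = 1.66 − 1.13 = 0.53 V.
Assume saturation: I_D = ½ k_n V_ov² = 0.5 × 6.9 × 0.53² = 0.969 mA, giving V_DS = V_DD − I_D R_D = 1.72 − 0.969 × 0.801 = 0.944 V.
V_DS = 0.944 V ≥ V_ov = 0.53 V, confirming saturation.

I_D = 0.969 mA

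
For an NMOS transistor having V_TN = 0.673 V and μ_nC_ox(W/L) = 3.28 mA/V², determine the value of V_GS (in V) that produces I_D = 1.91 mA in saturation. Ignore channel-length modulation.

V_GS = 1.75 V

In saturation I_D = ½ k_n (V_GS − V_TN)², so V_GS − V_TN = √(2 I_D / k_n) = √(2 × 1.91 / 3.28) = 1.08 V.
V_GS = 0.673 + 1.08 = 1.75 V.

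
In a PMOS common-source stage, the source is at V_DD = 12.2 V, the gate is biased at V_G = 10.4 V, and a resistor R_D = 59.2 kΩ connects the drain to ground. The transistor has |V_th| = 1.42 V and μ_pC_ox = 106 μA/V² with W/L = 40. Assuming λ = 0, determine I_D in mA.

I_D = 0.203 mA

V_SG = V_DD − V_G = 12.2 − 10.4 = 1.8 V, so V_ov = 1.8 − 1.42 = 0.38 V.
k_p = μ_pC_ox · (W/L) = 4.24 mA/V².
Assume saturation: I_D = ½ k_p V_ov² = 0.5 × 4.24 × 0.38² = 0.306 mA, giving V_SD = V_DD − I_D R_D = 12.2 − 0.306 × 59.2 = -5.92 V.
But -5.92 V < V_ov = 0.38 V, so the device is actually in triode.
In triode I_D = k_p[V_ov V_SD − ½ V_SD²] and I_D = (V_DD − V_SD)/R_D. Equating: 126 V_SD² − 96.38 V_SD + 12.2 = 0, giving V_SD = 0.16 V (the root below V_ov).
I_D = (12.2 − 0.16) / 59.2 = 0.203 mA.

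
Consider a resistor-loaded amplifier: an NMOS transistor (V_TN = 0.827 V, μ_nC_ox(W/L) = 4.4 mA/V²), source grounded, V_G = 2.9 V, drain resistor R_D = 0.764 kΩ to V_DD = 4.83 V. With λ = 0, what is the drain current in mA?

I_D = 5.39 mA

V_GS = V_G = 2.9 V, so V_ov = 2.9 − 0.827 = 2.07 V.
Assume saturation: I_D = ½ k_n V_ov² = 0.5 × 4.4 × 2.07² = 9.45 mA, giving V_DS = V_DD − I_D R_D = 4.83 − 9.45 × 0.764 = -2.39 V.
But -2.39 V < V_ov = 2.07 V, so the device is actually in triode.
In triode I_D = k_n[V_ov V_DS − ½ V_DS²] and I_D = (V_DD − V_DS)/R_D. Equating: 1.68 V_DS² − 7.969 V_DS + 4.83 = 0, giving V_DS = 0.714 V (the root below V_ov).
I_D = (4.83 − 0.714) / 0.764 = 5.39 mA.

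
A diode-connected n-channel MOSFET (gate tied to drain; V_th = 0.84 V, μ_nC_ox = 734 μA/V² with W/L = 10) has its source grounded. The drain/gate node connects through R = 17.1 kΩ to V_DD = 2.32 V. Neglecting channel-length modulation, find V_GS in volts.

With gate tied to drain, V_GS = V_DS ≥ V_GS − V_th, so the device is in saturation.
k_n = μ_nC_ox · (W/L) = 7.34 mA/V².
KCL at the drain: ½ k_n (V_GS − V_th)² = (V_DD − V_GS)/R.
Let x = V_GS − 0.84. Then 62.8 x² + x − 1.48 = 0, giving x = 0.146 V (positive root), so V_GS = 0.986 V.
I_D = (V_DD − V_GS)/R = (2.32 − 0.986) / 17.1 = 0.078 mA.

V_GS = 0.986 V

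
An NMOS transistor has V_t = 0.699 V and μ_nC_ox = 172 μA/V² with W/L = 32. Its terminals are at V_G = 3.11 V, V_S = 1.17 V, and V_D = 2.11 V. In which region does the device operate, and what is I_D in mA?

Triode; I_D = 3.99 mA

V_GS = V_G − V_S = 3.11 − 1.17 = 1.94 V; V_DS = V_D − V_S = 2.11 − 1.17 = 0.94 V.
k_n = μ_nC_ox · (W/L) = 5.504 mA/V².
V_ov = V_GS − V_t = 1.94 − 0.699 = 1.24 V.
Since V_DS = 0.94 V < V_ov = 1.24 V, the device is in the triode region.
I_D = k_n [V_ov · V_DS − ½ V_DS²] = 5.504 × [1.24 × 0.94 − 0.5 × 0.94²] = 3.99 mA.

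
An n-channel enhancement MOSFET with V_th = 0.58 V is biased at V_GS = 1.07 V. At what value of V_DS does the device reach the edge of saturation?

The boundary between triode and saturation is V_DS = V_GS − V_th = V_ov.
V_ov = 1.07 − 0.58 = 0.49 V.

V_DS,sat = 0.490 V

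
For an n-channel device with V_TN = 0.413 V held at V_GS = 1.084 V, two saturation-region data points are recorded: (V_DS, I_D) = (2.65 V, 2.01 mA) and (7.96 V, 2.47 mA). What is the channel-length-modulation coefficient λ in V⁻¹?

λ = 0.0487 V⁻¹

With V_GS fixed, I_D ∝ (1 + λ V_DS) in saturation, so I_D2/I_D1 = (1 + λ V_DS2)/(1 + λ V_DS1).
2.47/2.01 = 1.229 = (1 + 7.96 λ)/(1 + 2.65 λ).
Solving: λ (I_D1 V_DS2 − I_D2 V_DS1) = I_D2 − I_D1, so λ = (2.47 − 2.01) / (2.01 × 7.96 − 2.47 × 2.65) = 0.46 / 9.45 = 0.0487 V⁻¹.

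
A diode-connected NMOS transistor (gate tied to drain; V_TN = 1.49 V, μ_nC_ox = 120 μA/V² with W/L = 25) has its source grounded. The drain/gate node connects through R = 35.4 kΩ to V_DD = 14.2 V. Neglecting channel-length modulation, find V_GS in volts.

With gate tied to drain, V_GS = V_DS ≥ V_GS − V_TN, so the device is in saturation.
k_n = μ_nC_ox · (W/L) = 3 mA/V².
KCL at the drain: ½ k_n (V_GS − V_TN)² = (V_DD − V_GS)/R.
Let x = V_GS − 1.49. Then 53.1 x² + x − 12.71 = 0, giving x = 0.48 V (positive root), so V_GS = 1.97 V.
I_D = (V_DD − V_GS)/R = (14.2 − 1.97) / 35.4 = 0.345 mA.

V_GS = 1.97 V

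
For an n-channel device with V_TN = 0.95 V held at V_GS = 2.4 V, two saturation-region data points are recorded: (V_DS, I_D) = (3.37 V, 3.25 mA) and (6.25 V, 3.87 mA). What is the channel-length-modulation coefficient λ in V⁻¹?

λ = 0.0853 V⁻¹

With V_GS fixed, I_D ∝ (1 + λ V_DS) in saturation, so I_D2/I_D1 = (1 + λ V_DS2)/(1 + λ V_DS1).
3.87/3.25 = 1.191 = (1 + 6.25 λ)/(1 + 3.37 λ).
Solving: λ (I_D1 V_DS2 − I_D2 V_DS1) = I_D2 − I_D1, so λ = (3.87 − 3.25) / (3.25 × 6.25 − 3.87 × 3.37) = 0.62 / 7.27 = 0.0853 V⁻¹.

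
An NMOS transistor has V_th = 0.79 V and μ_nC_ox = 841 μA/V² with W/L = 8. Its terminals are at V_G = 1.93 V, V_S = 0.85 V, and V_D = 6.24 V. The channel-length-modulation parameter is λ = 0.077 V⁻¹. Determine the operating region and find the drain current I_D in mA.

V_GS = V_G − V_S = 1.93 − 0.85 = 1.08 V; V_DS = V_D − V_S = 6.24 − 0.85 = 5.39 V.
k_n = μ_nC_ox · (W/L) = 6.728 mA/V².
V_ov = V_GS − V_th = 1.08 − 0.79 = 0.29 V.
Since V_DS = 5.39 V ≥ V_ov = 0.29 V, the device is in saturation.
I_D = ½ k_n V_ov² (1 + λ V_DS) = 0.5 × 6.728 × 0.29² × (1 + 0.077 × 5.39) = 0.4 mA.

Saturation; I_D = 0.400 mA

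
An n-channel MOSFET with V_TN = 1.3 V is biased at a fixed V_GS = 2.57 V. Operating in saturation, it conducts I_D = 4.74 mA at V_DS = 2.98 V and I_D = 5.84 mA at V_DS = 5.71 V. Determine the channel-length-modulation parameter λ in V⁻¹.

λ = 0.114 V⁻¹

With V_GS fixed, I_D ∝ (1 + λ V_DS) in saturation, so I_D2/I_D1 = (1 + λ V_DS2)/(1 + λ V_DS1).
5.84/4.74 = 1.232 = (1 + 5.71 λ)/(1 + 2.98 λ).
Solving: λ (I_D1 V_DS2 − I_D2 V_DS1) = I_D2 − I_D1, so λ = (5.84 − 4.74) / (4.74 × 5.71 − 5.84 × 2.98) = 1.1 / 9.66 = 0.114 V⁻¹.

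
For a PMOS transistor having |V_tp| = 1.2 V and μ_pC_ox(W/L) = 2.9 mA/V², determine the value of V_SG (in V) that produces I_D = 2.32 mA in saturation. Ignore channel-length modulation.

In saturation I_D = ½ k_p (V_SG − |V_tp|)², so V_SG − |V_tp| = √(2 I_D / k_p) = √(2 × 2.32 / 2.9) = 1.26 V.
V_SG = 1.2 + 1.26 = 2.46 V.

V_SG = 2.46 V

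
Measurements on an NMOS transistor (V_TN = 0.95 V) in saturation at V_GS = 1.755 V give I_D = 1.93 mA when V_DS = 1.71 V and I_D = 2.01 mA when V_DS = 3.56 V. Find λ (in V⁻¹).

With V_GS fixed, I_D ∝ (1 + λ V_DS) in saturation, so I_D2/I_D1 = (1 + λ V_DS2)/(1 + λ V_DS1).
2.01/1.93 = 1.041 = (1 + 3.56 λ)/(1 + 1.71 λ).
Solving: λ (I_D1 V_DS2 − I_D2 V_DS1) = I_D2 − I_D1, so λ = (2.01 − 1.93) / (1.93 × 3.56 − 2.01 × 1.71) = 0.08 / 3.43 = 0.0233 V⁻¹.

λ = 0.0233 V⁻¹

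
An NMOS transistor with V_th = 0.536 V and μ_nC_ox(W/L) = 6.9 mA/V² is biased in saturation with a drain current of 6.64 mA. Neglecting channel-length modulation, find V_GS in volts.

In saturation I_D = ½ k_n (V_GS − V_th)², so V_GS − V_th = √(2 I_D / k_n) = √(2 × 6.64 / 6.9) = 1.39 V.
V_GS = 0.536 + 1.39 = 1.92 V.

V_GS = 1.92 V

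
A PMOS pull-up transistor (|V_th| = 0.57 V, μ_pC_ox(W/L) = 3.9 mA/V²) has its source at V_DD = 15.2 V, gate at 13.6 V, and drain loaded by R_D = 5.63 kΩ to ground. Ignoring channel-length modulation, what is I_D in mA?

V_SG = V_DD − V_G = 15.2 − 13.6 = 1.6 V, so V_ov = 1.6 − 0.57 = 1.03 V.
Assume saturation: I_D = ½ k_p V_ov² = 0.5 × 3.9 × 1.03² = 2.07 mA, giving V_SD = V_DD − I_D R_D = 15.2 − 2.07 × 5.63 = 3.55 V.
V_SD = 3.55 V ≥ V_ov = 1.03 V, confirming saturation.

I_D = 2.07 mA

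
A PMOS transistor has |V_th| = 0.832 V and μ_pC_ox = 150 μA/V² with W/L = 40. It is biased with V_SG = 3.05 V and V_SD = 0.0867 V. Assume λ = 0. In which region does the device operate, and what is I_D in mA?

Triode; I_D = 1.13 mA

k_p = μ_pC_ox · (W/L) = 6 mA/V².
V_ov = V_SG − |V_th| = 3.05 − 0.832 = 2.22 V.
Since V_SD = 0.0867 V < V_ov = 2.22 V, the device is in the triode region.
I_D = k_p [V_ov · V_SD − ½ V_SD²] = 6 × [2.22 × 0.0867 − 0.5 × 0.0867²] = 1.13 mA.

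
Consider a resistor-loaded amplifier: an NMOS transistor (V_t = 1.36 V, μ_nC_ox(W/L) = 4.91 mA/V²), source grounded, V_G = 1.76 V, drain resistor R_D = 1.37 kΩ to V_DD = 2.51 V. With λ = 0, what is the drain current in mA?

V_GS = V_G = 1.76 V, so V_ov = 1.76 − 1.36 = 0.4 V.
Assume saturation: I_D = ½ k_n V_ov² = 0.5 × 4.91 × 0.4² = 0.393 mA, giving V_DS = V_DD − I_D R_D = 2.51 − 0.393 × 1.37 = 1.97 V.
V_DS = 1.97 V ≥ V_ov = 0.4 V, confirming saturation.

I_D = 0.393 mA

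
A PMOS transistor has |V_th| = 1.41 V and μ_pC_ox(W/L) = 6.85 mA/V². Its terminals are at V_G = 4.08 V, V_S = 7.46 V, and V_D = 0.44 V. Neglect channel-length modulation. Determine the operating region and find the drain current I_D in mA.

V_SG = V_S − V_G = 7.46 − 4.08 = 3.38 V; V_SD = V_S − V_D = 7.46 − 0.44 = 7.02 V.
V_ov = V_SG − |V_th| = 3.38 − 1.41 = 1.97 V.
Since V_SD = 7.02 V ≥ V_ov = 1.97 V, the device is in saturation.
I_D = ½ k_p V_ov² = 0.5 × 6.85 × 1.97² = 13.3 mA.

Saturation; I_D = 13.3 mA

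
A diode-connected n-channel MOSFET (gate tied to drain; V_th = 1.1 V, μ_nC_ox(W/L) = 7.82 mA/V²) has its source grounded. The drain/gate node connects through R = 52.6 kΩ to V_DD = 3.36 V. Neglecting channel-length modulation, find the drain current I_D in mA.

With gate tied to drain, V_GS = V_DS ≥ V_GS − V_th, so the device is in saturation.
KCL at the drain: ½ k_n (V_GS − V_th)² = (V_DD − V_GS)/R.
Let x = V_GS − 1.1. Then 206 x² + x − 2.26 = 0, giving x = 0.102 V (positive root), so V_GS = 1.2 V.
I_D = (V_DD − V_GS)/R = (3.36 − 1.2) / 52.6 = 0.041 mA.

I_D = 0.0410 mA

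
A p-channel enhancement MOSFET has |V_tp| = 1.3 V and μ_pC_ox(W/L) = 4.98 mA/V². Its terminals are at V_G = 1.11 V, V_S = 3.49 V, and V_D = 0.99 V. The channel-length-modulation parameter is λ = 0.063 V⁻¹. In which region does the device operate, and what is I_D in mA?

V_SG = V_S − V_G = 3.49 − 1.11 = 2.38 V; V_SD = V_S − V_D = 3.49 − 0.99 = 2.5 V.
V_ov = V_SG − |V_tp| = 2.38 − 1.3 = 1.08 V.
Since V_SD = 2.5 V ≥ V_ov = 1.08 V, the device is in saturation.
I_D = ½ k_p V_ov² (1 + λ V_SD) = 0.5 × 4.98 × 1.08² × (1 + 0.063 × 2.5) = 3.36 mA.

Saturation; I_D = 3.36 mA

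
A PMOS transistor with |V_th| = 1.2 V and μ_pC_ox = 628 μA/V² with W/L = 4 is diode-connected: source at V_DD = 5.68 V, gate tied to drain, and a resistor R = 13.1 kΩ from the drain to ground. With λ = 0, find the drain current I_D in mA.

I_D = 0.304 mA

With gate tied to drain, V_SG = V_SD ≥ V_SG − |V_th|, so the device is in saturation.
k_p = μ_pC_ox · (W/L) = 2.512 mA/V².
KCL at the drain: ½ k_p (V_SG − |V_th|)² = (V_DD − V_SG)/R.
Let x = V_SG − 1.2. Then 16.5 x² + x − 4.48 = 0, giving x = 0.492 V (positive root), so V_SG = 1.69 V.
I_D = (V_DD − V_SG)/R = (5.68 − 1.69) / 13.1 = 0.304 mA.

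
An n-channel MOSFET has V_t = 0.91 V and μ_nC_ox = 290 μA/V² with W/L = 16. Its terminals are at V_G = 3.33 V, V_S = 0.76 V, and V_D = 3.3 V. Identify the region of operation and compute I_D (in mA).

Saturation; I_D = 6.39 mA

V_GS = V_G − V_S = 3.33 − 0.76 = 2.57 V; V_DS = V_D − V_S = 3.3 − 0.76 = 2.54 V.
k_n = μ_nC_ox · (W/L) = 4.64 mA/V².
V_ov = V_GS − V_t = 2.57 − 0.91 = 1.66 V.
Since V_DS = 2.54 V ≥ V_ov = 1.66 V, the device is in saturation.
I_D = ½ k_n V_ov² = 0.5 × 4.64 × 1.66² = 6.39 mA.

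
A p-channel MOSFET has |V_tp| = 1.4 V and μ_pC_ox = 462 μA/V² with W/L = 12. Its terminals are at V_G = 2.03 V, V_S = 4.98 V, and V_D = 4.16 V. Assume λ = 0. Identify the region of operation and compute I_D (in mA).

V_SG = V_S − V_G = 4.98 − 2.03 = 2.95 V; V_SD = V_S − V_D = 4.98 − 4.16 = 0.82 V.
k_p = μ_pC_ox · (W/L) = 5.544 mA/V².
V_ov = V_SG − |V_tp| = 2.95 − 1.4 = 1.55 V.
Since V_SD = 0.82 V < V_ov = 1.55 V, the device is in the triode region.
I_D = k_p [V_ov · V_SD − ½ V_SD²] = 5.544 × [1.55 × 0.82 − 0.5 × 0.82²] = 5.18 mA.

Triode; I_D = 5.18 mA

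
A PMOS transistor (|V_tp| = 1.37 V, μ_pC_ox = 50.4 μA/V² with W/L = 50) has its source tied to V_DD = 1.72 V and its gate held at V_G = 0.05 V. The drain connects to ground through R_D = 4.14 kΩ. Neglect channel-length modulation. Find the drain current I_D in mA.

I_D = 0.113 mA

V_SG = V_DD − V_G = 1.72 − 0.05 = 1.67 V, so V_ov = 1.67 − 1.37 = 0.3 V.
k_p = μ_pC_ox · (W/L) = 2.52 mA/V².
Assume saturation: I_D = ½ k_p V_ov² = 0.5 × 2.52 × 0.3² = 0.113 mA, giving V_SD = V_DD − I_D R_D = 1.72 − 0.113 × 4.14 = 1.25 V.
V_SD = 1.25 V ≥ V_ov = 0.3 V, confirming saturation.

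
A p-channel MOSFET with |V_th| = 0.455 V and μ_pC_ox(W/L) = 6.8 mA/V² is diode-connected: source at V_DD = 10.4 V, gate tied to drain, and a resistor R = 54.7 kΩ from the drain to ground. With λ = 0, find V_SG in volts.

V_SG = 0.684 V

With gate tied to drain, V_SG = V_SD ≥ V_SG − |V_th|, so the device is in saturation.
KCL at the drain: ½ k_p (V_SG − |V_th|)² = (V_DD − V_SG)/R.
Let x = V_SG − 0.455. Then 186 x² + x − 9.945 = 0, giving x = 0.229 V (positive root), so V_SG = 0.684 V.
I_D = (V_DD − V_SG)/R = (10.4 − 0.684) / 54.7 = 0.178 mA.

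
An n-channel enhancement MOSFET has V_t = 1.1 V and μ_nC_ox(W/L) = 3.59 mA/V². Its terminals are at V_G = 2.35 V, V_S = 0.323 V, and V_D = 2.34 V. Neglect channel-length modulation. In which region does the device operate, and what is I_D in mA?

V_GS = V_G − V_S = 2.35 − 0.323 = 2.03 V; V_DS = V_D − V_S = 2.34 − 0.323 = 2.02 V.
V_ov = V_GS − V_t = 2.03 − 1.1 = 0.927 V.
Since V_DS = 2.02 V ≥ V_ov = 0.927 V, the device is in saturation.
I_D = ½ k_n V_ov² = 0.5 × 3.59 × 0.927² = 1.54 mA.

Saturation; I_D = 1.54 mA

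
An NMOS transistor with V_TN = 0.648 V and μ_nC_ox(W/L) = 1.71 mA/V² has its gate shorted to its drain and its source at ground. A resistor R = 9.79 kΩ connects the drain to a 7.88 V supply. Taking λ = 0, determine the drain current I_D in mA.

I_D = 0.650 mA

With gate tied to drain, V_GS = V_DS ≥ V_GS − V_TN, so the device is in saturation.
KCL at the drain: ½ k_n (V_GS − V_TN)² = (V_DD − V_GS)/R.
Let x = V_GS − 0.648. Then 8.37 x² + x − 7.232 = 0, giving x = 0.872 V (positive root), so V_GS = 1.52 V.
I_D = (V_DD − V_GS)/R = (7.88 − 1.52) / 9.79 = 0.65 mA.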